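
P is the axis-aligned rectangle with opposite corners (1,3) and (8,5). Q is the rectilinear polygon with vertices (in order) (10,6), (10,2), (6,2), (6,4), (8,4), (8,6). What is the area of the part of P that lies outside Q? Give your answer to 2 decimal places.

12.00

|P| = 14, |P∩Q| = 2.
|P ∖ Q| = |P| − |P∩Q| = 14 − 2 = 12.00.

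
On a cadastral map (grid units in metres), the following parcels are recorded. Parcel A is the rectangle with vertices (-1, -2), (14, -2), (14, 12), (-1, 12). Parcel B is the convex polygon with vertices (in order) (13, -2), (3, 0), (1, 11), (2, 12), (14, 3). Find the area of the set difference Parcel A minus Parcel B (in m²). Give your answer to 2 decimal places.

|Parcel A| = 210, |Parcel A∩Parcel B| = 100.
|Parcel A ∖ Parcel B| = |Parcel A| − |Parcel A∩Parcel B| = 210 − 100 = 110.00.

110.00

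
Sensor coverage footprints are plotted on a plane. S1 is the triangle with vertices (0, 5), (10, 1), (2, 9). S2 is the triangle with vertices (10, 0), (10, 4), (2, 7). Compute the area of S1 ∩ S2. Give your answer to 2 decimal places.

The intersection is the polygon with vertices (7.895,1.842), (2,7), (5.2,5.8), (10,1).
By the shoelace formula its area is 7.75.

7.75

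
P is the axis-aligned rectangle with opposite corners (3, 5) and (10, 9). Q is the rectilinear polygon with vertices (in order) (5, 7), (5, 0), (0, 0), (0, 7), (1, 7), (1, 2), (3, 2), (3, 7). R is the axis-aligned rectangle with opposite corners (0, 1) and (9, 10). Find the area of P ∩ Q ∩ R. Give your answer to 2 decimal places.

4.00

The intersection is the polygon with vertices (5,7), (5,5), (3,5), (3,7).
By the shoelace formula its area is 4.00.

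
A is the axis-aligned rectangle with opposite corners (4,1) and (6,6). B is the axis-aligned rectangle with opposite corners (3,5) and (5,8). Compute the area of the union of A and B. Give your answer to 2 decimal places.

By inclusion–exclusion:
Individual areas: |A| = 10, |B| = 6.
|A∩B|: x∈[4,5], y∈[5,6] → 1·1 = 1.
|A ∪ B| = 16 − 1 = 15.00.

15.00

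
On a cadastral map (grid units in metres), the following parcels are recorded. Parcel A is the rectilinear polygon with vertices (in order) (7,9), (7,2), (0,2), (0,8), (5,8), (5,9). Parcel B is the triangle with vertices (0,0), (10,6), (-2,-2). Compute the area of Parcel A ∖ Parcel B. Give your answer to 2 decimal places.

|Parcel A| = 44, |Parcel A∩Parcel B| = 1.0333.
|Parcel A ∖ Parcel B| = |Parcel A| − |Parcel A∩Parcel B| = 44 − 1.0333 = 42.97.

42.97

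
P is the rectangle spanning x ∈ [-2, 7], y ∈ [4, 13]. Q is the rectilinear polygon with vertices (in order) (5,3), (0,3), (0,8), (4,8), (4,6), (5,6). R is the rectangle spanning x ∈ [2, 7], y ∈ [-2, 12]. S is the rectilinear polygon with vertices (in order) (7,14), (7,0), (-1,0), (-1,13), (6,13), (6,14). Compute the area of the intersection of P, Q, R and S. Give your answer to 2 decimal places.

The intersection is the polygon with vertices (4,6), (5,6), (5,4), (2,4), (2,8), (4,8).
By the shoelace formula its area is 10.00.

10.00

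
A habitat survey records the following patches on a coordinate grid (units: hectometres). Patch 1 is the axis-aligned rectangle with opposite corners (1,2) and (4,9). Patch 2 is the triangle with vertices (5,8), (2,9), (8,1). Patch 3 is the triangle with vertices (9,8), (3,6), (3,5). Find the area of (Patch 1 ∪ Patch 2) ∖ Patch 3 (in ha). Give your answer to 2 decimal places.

26.15

|Patch 1 ∪ Patch 2| = 28.
|(Patch 1 ∪ Patch 2) ∩ Patch 3| = 1.8498.
|(Patch 1 ∪ Patch 2) ∖ Patch 3| = 28 − 1.8498 = 26.15.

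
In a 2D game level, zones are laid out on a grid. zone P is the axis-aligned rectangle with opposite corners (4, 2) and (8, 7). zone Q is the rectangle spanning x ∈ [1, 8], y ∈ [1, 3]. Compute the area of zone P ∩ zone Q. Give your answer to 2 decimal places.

4.00

|zone P∩zone Q|: x∈[4,8], y∈[2,3] → 4·1 = 4.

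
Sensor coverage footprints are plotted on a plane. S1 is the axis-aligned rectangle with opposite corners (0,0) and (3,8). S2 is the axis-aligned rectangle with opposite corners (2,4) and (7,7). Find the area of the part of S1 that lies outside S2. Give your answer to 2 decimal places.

21.00

|S1∩S2|: x∈[2,3], y∈[4,7] → 1·3 = 3.
|S1| = 24.
|S1 ∖ S2| = |S1| − |S1∩S2| = 24 − 3 = 21.00.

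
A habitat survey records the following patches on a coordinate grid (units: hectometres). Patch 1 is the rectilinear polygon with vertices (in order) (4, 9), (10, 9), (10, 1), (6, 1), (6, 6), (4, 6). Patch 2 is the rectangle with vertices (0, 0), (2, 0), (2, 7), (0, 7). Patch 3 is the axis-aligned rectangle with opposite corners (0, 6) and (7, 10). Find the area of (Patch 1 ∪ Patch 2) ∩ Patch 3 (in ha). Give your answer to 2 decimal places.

11.00

|Patch 1 ∪ Patch 2| = 52.
|(Patch 1 ∪ Patch 2) ∩ Patch 3| = 11.00.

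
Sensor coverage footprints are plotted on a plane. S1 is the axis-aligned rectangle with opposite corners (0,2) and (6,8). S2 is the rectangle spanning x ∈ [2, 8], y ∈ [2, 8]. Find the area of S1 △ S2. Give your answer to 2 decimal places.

24.00

|S1∩S2|: x∈[2,6], y∈[2,8] → 4·6 = 24.
|S1 △ S2| = |S1| + |S2| − 2·|S1∩S2| = 36 + 36 − 48 = 24.00.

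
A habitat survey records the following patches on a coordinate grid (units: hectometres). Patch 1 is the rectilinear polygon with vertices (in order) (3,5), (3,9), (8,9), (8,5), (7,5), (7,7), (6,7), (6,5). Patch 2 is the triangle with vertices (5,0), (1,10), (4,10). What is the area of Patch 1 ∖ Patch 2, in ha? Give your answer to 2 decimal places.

|Patch 1| = 18, |Patch 1∩Patch 2| = 5.2.
|Patch 1 ∖ Patch 2| = |Patch 1| − |Patch 1∩Patch 2| = 18 − 5.2 = 12.80.

12.80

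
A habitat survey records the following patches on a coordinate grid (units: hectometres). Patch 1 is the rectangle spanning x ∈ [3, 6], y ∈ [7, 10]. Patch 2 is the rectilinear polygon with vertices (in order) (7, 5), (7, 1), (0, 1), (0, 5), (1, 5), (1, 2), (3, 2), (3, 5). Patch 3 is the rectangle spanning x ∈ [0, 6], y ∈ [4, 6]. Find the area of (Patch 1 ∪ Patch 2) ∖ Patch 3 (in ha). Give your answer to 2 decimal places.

27.00

|Patch 1 ∪ Patch 2| = 31.
|(Patch 1 ∪ Patch 2) ∩ Patch 3| = 4.
|(Patch 1 ∪ Patch 2) ∖ Patch 3| = 31 − 4 = 27.00.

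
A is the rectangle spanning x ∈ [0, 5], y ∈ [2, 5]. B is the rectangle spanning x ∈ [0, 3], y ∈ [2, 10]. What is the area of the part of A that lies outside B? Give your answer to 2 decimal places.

6.00

|A∩B|: x∈[0,3], y∈[2,5] → 3·3 = 9.
|A| = 15.
|A ∖ B| = |A| − |A∩B| = 15 − 9 = 6.00.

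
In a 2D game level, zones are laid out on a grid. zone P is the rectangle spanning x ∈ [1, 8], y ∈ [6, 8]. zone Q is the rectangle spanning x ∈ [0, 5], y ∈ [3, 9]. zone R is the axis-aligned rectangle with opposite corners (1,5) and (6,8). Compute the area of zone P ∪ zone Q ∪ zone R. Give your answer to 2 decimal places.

By inclusion–exclusion:
Individual areas: |zone P| = 14, |zone Q| = 30, |zone R| = 15.
|zone P∩zone Q|: x∈[1,5], y∈[6,8] → 4·2 = 8.
|zone P∩zone R|: x∈[1,6], y∈[6,8] → 5·2 = 10.
|zone Q∩zone R|: x∈[1,5], y∈[5,8] → 4·3 = 12.
|zone P∩zone Q∩zone R| = 8.
|zone P ∪ zone Q ∪ zone R| = 59 − 30 + 8 = 37.00.

37.00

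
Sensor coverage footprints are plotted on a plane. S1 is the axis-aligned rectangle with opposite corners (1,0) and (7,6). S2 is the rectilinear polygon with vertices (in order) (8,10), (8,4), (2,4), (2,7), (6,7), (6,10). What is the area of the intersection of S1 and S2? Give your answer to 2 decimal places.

10.00

The intersection is the polygon with vertices (7,6), (7,4), (2,4), (2,6).
By the shoelace formula its area is 10.00.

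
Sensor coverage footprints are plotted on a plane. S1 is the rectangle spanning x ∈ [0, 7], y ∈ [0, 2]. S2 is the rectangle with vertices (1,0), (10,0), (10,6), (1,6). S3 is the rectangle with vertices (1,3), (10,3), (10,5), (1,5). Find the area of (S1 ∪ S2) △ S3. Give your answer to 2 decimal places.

38.00

|S1 ∪ S2| = 56.
|(S1 ∪ S2) ∩ S3| = 18.
|(S1 ∪ S2) △ S3| = 56 + 18 − 36 = 38.00.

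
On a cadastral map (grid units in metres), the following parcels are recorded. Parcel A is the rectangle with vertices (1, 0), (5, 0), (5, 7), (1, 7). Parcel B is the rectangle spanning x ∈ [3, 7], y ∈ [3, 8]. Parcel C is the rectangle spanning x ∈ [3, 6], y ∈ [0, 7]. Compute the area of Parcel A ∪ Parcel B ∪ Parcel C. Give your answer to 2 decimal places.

43.00

By inclusion–exclusion:
Individual areas: |Parcel A| = 28, |Parcel B| = 20, |Parcel C| = 21.
|Parcel A∩Parcel B|: x∈[3,5], y∈[3,7] → 2·4 = 8.
|Parcel A∩Parcel C|: x∈[3,5], y∈[0,7] → 2·7 = 14.
|Parcel B∩Parcel C|: x∈[3,6], y∈[3,7] → 3·4 = 12.
|Parcel A∩Parcel B∩Parcel C| = 8.
|Parcel A ∪ Parcel B ∪ Parcel C| = 69 − 34 + 8 = 43.00.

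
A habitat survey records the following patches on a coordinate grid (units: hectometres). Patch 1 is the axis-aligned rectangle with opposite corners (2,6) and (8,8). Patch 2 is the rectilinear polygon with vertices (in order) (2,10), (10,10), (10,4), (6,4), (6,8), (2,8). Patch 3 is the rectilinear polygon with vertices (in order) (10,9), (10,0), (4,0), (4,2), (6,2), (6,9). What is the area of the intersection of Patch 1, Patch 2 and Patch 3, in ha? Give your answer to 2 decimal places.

The intersection is the polygon with vertices (8,6), (6,6), (6,8), (8,8).
By the shoelace formula its area is 4.00.

4.00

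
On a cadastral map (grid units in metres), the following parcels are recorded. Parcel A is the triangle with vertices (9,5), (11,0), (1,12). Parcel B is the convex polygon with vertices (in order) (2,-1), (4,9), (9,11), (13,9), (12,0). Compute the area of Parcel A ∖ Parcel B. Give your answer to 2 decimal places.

1.49

|Parcel A| = 13, |Parcel A∩Parcel B| = 11.5114.
|Parcel A ∖ Parcel B| = |Parcel A| − |Parcel A∩Parcel B| = 13 − 11.5114 = 1.49.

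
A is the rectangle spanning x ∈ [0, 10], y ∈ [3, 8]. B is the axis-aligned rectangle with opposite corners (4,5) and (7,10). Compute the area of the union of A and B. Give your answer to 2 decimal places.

By inclusion–exclusion:
Individual areas: |A| = 50, |B| = 15.
|A∩B|: x∈[4,7], y∈[5,8] → 3·3 = 9.
|A ∪ B| = 65 − 9 = 56.00.

56.00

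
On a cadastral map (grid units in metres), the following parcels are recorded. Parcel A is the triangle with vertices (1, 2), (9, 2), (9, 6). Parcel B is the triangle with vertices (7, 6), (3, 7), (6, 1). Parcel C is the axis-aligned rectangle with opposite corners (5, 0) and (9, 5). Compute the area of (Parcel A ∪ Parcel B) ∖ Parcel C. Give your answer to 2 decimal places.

|Parcel A ∪ Parcel B| = 23.0389.
|(Parcel A ∪ Parcel B) ∩ Parcel C| = 12.3389.
|(Parcel A ∪ Parcel B) ∖ Parcel C| = 23.0389 − 12.3389 = 10.70.

10.70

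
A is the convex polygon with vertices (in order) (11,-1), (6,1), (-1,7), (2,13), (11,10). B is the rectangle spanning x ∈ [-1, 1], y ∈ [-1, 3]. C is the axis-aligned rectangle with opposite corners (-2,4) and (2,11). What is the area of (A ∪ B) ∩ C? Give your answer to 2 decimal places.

11.86

The region (A ∪ B) ∩ C is the polygon with vertices (-1,7), (1,11), (2,11), (2,4.429).
By the shoelace formula its area is 11.86.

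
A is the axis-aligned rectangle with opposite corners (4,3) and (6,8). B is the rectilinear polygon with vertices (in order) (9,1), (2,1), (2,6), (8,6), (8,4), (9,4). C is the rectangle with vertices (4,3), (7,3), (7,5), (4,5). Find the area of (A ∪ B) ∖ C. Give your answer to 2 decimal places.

|A ∪ B| = 37.
|(A ∪ B) ∩ C| = 6.
|(A ∪ B) ∖ C| = 37 − 6 = 31.00.

31.00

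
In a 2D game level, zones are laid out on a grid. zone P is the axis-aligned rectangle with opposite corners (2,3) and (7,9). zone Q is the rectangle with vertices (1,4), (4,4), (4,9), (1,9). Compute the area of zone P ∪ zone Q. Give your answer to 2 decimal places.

By inclusion–exclusion:
Individual areas: |zone P| = 30, |zone Q| = 15.
|zone P∩zone Q|: x∈[2,4], y∈[4,9] → 2·5 = 10.
|zone P ∪ zone Q| = 45 − 10 = 35.00.

35.00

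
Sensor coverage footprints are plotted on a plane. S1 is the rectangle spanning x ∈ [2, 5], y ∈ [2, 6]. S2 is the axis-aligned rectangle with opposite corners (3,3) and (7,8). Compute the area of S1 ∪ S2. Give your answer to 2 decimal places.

By inclusion–exclusion:
Individual areas: |S1| = 12, |S2| = 20.
|S1∩S2|: x∈[3,5], y∈[3,6] → 2·3 = 6.
|S1 ∪ S2| = 32 − 6 = 26.00.

26.00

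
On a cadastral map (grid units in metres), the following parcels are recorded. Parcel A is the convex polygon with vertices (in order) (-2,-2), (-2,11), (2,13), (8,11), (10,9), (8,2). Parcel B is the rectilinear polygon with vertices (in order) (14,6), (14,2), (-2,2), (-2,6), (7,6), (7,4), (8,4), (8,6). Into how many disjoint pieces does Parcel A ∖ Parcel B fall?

2

Parcel A ∖ Parcel B splits into 2 disjoint pieces (area 20, area 68.7143).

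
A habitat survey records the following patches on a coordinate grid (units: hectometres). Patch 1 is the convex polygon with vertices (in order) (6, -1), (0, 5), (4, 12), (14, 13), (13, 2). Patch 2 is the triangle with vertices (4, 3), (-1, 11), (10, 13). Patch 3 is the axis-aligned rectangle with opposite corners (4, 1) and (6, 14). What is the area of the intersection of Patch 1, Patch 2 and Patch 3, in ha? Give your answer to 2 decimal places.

The intersection is the polygon with vertices (5.111,12.111), (6,12.2), (6,6.333), (4,3), (4,11.909).
By the shoelace formula its area is 14.82.

14.82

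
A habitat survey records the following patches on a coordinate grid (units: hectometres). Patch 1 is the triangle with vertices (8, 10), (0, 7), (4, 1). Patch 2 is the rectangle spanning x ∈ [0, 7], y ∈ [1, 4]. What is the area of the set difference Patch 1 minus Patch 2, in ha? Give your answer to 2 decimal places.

25.00

|Patch 1| = 30, |Patch 1∩Patch 2| = 5.
|Patch 1 ∖ Patch 2| = |Patch 1| − |Patch 1∩Patch 2| = 30 − 5 = 25.00.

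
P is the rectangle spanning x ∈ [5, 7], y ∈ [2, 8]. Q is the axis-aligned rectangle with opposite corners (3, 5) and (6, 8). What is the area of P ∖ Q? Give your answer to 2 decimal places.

|P∩Q|: x∈[5,6], y∈[5,8] → 1·3 = 3.
|P| = 12.
|P ∖ Q| = |P| − |P∩Q| = 12 − 3 = 9.00.

9.00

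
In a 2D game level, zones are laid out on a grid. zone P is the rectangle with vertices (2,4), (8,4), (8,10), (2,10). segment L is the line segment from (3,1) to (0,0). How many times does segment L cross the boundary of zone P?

The segment lies entirely outside zone P and never meets its boundary.

0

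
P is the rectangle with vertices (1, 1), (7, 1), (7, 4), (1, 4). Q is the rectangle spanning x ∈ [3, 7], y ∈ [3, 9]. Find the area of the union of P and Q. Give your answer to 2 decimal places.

38.00

By inclusion–exclusion:
Individual areas: |P| = 18, |Q| = 24.
|P∩Q|: x∈[3,7], y∈[3,4] → 4·1 = 4.
|P ∪ Q| = 42 − 4 = 38.00.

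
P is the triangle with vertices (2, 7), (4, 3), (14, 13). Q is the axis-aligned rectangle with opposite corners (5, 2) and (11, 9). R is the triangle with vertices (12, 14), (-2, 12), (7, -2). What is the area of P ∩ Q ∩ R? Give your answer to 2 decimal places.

12.25

The intersection is the polygon with vertices (5,8.5), (6,9), (10,9), (5,4).
By the shoelace formula its area is 12.25.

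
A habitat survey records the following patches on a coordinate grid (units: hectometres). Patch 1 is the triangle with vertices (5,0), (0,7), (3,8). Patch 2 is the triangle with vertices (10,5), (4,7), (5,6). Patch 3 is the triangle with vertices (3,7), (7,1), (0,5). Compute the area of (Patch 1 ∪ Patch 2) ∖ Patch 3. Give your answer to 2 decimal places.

7.83

|Patch 1 ∪ Patch 2| = 15.
|(Patch 1 ∪ Patch 2) ∩ Patch 3| = 7.1664.
|(Patch 1 ∪ Patch 2) ∖ Patch 3| = 15 − 7.1664 = 7.83.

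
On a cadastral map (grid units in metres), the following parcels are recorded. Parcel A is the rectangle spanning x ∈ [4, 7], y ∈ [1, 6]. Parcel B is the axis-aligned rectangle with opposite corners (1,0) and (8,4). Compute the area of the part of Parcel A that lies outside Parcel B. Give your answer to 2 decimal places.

|Parcel A∩Parcel B|: x∈[4,7], y∈[1,4] → 3·3 = 9.
|Parcel A| = 15.
|Parcel A ∖ Parcel B| = |Parcel A| − |Parcel A∩Parcel B| = 15 − 9 = 6.00.

6.00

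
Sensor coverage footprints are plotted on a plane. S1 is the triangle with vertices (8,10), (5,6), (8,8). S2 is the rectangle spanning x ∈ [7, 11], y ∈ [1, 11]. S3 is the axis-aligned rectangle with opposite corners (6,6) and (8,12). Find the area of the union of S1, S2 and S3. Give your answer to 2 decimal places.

47.33

By inclusion–exclusion:
Individual areas: |S1| = 3, |S2| = 40, |S3| = 12.
|S1∩S2| = 1.6667.
|S1∩S3| = 2.6667.
|S2∩S3|: x∈[7,8], y∈[6,11] → 1·5 = 5.
|S1∩S2∩S3| = 1.6667.
|S1 ∪ S2 ∪ S3| = 55 − 9.3333 + 1.6667 = 47.33.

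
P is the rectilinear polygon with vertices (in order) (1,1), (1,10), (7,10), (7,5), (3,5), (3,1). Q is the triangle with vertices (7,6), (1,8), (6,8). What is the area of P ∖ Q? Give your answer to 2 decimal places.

|P| = 38, |P∩Q| = 5.
|P ∖ Q| = |P| − |P∩Q| = 38 − 5 = 33.00.

33.00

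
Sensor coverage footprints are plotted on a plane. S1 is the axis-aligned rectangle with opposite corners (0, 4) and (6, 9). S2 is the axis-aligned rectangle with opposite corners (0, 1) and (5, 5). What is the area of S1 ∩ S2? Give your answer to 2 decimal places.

5.00

|S1∩S2|: x∈[0,5], y∈[4,5] → 5·1 = 5.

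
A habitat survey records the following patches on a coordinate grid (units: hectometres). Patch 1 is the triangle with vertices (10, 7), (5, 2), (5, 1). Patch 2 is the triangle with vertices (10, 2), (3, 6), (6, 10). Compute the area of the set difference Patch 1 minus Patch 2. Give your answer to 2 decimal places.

|Patch 1| = 2.5, |Patch 1∩Patch 2| = 0.6377.
|Patch 1 ∖ Patch 2| = |Patch 1| − |Patch 1∩Patch 2| = 2.5 − 0.6377 = 1.86.

1.86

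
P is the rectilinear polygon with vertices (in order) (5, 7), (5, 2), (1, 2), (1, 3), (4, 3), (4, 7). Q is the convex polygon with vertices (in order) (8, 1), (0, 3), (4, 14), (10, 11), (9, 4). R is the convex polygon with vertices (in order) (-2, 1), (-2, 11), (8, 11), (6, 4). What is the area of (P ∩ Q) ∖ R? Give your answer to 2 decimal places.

2.60

|P ∩ Q| = 6.875.
|(P ∩ Q) ∩ R| = 4.2708.
|(P ∩ Q) ∖ R| = 6.875 − 4.2708 = 2.60.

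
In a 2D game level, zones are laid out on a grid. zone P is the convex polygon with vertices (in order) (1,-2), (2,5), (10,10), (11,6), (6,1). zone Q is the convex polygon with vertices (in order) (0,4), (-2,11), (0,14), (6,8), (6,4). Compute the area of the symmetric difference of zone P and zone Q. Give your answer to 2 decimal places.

|zone P| = 54.5, |zone Q| = 52, |zone P∩zone Q| = 9.0714.
|zone P △ zone Q| = |zone P| + |zone Q| − 2·|zone P∩zone Q| = 54.5 + 52 − 18.1429 = 88.36.

88.36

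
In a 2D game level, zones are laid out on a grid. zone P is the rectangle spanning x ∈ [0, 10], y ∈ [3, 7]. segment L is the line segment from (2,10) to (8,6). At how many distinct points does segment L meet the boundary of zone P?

The segment meets the boundary at (6.5,7).

1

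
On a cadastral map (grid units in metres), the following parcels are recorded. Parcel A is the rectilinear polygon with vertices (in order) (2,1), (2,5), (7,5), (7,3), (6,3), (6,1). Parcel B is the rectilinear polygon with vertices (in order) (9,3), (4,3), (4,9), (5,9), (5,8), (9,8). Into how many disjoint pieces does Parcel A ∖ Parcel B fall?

Parcel A ∖ Parcel B is a single connected region.

1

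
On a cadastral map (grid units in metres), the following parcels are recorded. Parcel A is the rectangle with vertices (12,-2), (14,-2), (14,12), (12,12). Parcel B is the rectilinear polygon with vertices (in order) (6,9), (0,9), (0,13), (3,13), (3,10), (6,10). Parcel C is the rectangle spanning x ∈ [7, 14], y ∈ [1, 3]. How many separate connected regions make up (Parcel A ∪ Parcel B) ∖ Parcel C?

(Parcel A ∪ Parcel B) ∖ Parcel C splits into 3 disjoint pieces (area 6, area 18, area 15).

3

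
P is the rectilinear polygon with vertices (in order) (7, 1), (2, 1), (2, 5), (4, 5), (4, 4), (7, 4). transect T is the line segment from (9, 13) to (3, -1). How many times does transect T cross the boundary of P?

2

The segment meets the boundary at (3.857,1), (5.143,4).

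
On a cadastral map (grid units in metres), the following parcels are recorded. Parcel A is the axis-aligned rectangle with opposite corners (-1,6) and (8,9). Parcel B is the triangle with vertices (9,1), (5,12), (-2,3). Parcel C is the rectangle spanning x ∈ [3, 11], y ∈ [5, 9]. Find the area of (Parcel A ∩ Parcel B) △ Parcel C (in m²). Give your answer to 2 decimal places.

25.59

|Parcel A ∩ Parcel B| = 15.4091.
|(Parcel A ∩ Parcel B) ∩ Parcel C| = 10.9091.
|(Parcel A ∩ Parcel B) △ Parcel C| = 15.4091 + 32 − 21.8182 = 25.59.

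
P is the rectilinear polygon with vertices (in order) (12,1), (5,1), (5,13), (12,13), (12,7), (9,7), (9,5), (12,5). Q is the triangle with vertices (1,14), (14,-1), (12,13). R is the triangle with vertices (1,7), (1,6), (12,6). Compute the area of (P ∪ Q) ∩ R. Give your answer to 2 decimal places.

The region (P ∪ Q) ∩ R is the polygon with vertices (5,6.636), (12,6), (5,6).
By the shoelace formula its area is 2.23.

2.23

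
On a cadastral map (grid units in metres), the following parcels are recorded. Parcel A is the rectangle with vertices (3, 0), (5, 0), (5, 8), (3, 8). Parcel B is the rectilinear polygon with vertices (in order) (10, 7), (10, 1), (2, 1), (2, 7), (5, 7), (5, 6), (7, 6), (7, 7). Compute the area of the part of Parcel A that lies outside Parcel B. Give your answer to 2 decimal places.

4.00

|Parcel A| = 16, |Parcel A∩Parcel B| = 12.
|Parcel A ∖ Parcel B| = |Parcel A| − |Parcel A∩Parcel B| = 16 − 12 = 4.00.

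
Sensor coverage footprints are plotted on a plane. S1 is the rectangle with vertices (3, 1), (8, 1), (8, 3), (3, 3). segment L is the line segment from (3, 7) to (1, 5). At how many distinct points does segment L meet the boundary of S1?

0

The segment lies entirely outside S1 and never meets its boundary.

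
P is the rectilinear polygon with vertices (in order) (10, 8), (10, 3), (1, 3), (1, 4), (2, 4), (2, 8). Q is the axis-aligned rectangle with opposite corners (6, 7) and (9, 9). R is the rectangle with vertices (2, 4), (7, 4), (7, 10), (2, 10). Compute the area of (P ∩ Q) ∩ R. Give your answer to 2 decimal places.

The region (P ∩ Q) ∩ R is the polygon with vertices (6,7), (6,8), (7,8), (7,7).
By the shoelace formula its area is 1.00.

1.00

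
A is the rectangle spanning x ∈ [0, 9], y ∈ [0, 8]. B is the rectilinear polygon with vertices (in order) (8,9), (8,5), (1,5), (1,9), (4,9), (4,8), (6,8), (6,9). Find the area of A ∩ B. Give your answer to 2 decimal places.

21.00

The intersection is the polygon with vertices (8,8), (8,5), (1,5), (1,8), (4,8), (6,8).
By the shoelace formula its area is 21.00.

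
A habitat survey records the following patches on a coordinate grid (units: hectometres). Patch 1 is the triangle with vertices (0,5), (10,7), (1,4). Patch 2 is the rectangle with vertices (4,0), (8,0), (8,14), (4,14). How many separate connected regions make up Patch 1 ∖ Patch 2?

Patch 1 ∖ Patch 2 splits into 2 disjoint pieces (area 3.6, area 0.2667).

2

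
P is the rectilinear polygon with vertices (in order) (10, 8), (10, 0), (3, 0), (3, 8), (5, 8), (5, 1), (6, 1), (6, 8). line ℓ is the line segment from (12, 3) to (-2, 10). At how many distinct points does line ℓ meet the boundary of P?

The segment meets the boundary at (3,7.5), (5,6.5), (6,6), (10,4).

4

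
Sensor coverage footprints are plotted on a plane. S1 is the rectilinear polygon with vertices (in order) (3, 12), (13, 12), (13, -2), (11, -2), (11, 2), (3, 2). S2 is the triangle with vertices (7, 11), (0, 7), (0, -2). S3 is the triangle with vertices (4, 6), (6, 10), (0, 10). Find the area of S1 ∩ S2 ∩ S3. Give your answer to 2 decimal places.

6.05

The intersection is the polygon with vertices (5.25,10), (6,10), (4,6), (3,7), (3,8.714).
By the shoelace formula its area is 6.05.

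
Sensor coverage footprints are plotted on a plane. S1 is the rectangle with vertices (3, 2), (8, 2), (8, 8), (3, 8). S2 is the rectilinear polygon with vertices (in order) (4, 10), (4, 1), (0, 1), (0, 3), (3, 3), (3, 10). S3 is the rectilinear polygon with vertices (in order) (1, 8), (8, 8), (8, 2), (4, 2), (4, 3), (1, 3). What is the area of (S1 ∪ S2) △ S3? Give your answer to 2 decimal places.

20.00

|S1 ∪ S2| = 39.
|(S1 ∪ S2) ∩ S3| = 29.
|(S1 ∪ S2) △ S3| = 39 + 39 − 58 = 20.00.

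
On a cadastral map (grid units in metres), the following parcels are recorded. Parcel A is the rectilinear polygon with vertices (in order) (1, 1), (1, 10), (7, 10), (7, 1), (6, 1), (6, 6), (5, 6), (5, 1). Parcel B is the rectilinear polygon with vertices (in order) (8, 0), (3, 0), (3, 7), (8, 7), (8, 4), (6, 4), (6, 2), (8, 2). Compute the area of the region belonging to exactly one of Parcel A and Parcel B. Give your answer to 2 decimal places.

|Parcel A| = 49, |Parcel B| = 31, |Parcel A∩Parcel B| = 17.
|Parcel A △ Parcel B| = |Parcel A| + |Parcel B| − 2·|Parcel A∩Parcel B| = 49 + 31 − 34 = 46.00.

46.00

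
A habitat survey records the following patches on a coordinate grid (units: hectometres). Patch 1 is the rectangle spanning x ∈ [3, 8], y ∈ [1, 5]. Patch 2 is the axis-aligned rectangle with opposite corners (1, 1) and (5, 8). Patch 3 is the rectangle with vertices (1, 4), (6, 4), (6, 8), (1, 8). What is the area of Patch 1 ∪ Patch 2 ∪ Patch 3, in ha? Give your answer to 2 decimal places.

43.00

By inclusion–exclusion:
Individual areas: |Patch 1| = 20, |Patch 2| = 28, |Patch 3| = 20.
|Patch 1∩Patch 2|: x∈[3,5], y∈[1,5] → 2·4 = 8.
|Patch 1∩Patch 3|: x∈[3,6], y∈[4,5] → 3·1 = 3.
|Patch 2∩Patch 3|: x∈[1,5], y∈[4,8] → 4·4 = 16.
|Patch 1∩Patch 2∩Patch 3| = 2.
|Patch 1 ∪ Patch 2 ∪ Patch 3| = 68 − 27 + 2 = 43.00.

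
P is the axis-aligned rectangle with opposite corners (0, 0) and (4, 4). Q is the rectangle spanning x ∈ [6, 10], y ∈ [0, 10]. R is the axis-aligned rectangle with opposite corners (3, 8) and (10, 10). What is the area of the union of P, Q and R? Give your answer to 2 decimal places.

By inclusion–exclusion:
Individual areas: |P| = 16, |Q| = 40, |R| = 14.
|P∩Q| = 0 (no overlap).
|P∩R| = 0 (no overlap).
|Q∩R|: x∈[6,10], y∈[8,10] → 4·2 = 8.
|P∩Q∩R| = 0.
|P ∪ Q ∪ R| = 70 − 8 + 0 = 62.00.

62.00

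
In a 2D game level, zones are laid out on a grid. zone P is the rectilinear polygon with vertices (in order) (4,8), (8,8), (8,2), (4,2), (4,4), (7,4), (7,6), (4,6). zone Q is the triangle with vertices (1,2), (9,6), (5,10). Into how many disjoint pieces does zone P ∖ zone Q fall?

zone P ∖ zone Q splits into 2 disjoint pieces (area 0.5, area 9).

2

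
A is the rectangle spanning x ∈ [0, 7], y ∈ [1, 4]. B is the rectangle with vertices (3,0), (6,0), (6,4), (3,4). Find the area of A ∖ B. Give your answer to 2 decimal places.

|A∩B|: x∈[3,6], y∈[1,4] → 3·3 = 9.
|A| = 21.
|A ∖ B| = |A| − |A∩B| = 21 − 9 = 12.00.

12.00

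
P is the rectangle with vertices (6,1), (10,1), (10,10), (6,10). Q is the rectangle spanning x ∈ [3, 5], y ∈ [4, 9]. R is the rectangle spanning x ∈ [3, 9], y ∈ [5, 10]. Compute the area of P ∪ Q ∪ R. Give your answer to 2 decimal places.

By inclusion–exclusion:
Individual areas: |P| = 36, |Q| = 10, |R| = 30.
|P∩Q| = 0 (no overlap).
|P∩R|: x∈[6,9], y∈[5,10] → 3·5 = 15.
|Q∩R|: x∈[3,5], y∈[5,9] → 2·4 = 8.
|P∩Q∩R| = 0.
|P ∪ Q ∪ R| = 76 − 23 + 0 = 53.00.

53.00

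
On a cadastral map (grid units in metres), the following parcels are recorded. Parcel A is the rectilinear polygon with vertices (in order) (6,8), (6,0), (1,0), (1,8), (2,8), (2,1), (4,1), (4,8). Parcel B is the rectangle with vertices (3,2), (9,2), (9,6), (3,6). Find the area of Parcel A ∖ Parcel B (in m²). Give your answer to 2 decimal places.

18.00

|Parcel A| = 26, |Parcel A∩Parcel B| = 8.
|Parcel A ∖ Parcel B| = |Parcel A| − |Parcel A∩Parcel B| = 26 − 8 = 18.00.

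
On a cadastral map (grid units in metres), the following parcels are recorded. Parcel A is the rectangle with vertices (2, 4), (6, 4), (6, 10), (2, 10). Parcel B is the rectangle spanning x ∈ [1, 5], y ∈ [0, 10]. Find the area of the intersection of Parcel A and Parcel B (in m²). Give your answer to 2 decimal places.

18.00

|Parcel A∩Parcel B|: x∈[2,5], y∈[4,10] → 3·6 = 18.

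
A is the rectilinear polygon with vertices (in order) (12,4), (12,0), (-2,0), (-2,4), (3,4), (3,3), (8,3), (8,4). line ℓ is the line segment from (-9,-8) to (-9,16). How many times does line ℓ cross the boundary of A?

0

The segment lies entirely outside A and never meets its boundary.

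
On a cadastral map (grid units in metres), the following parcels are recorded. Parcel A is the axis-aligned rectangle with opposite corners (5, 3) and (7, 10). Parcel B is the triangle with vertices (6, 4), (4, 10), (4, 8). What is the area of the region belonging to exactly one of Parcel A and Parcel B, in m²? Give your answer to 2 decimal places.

|Parcel A| = 14, |Parcel B| = 2, |Parcel A∩Parcel B| = 0.5.
|Parcel A △ Parcel B| = |Parcel A| + |Parcel B| − 2·|Parcel A∩Parcel B| = 14 + 2 − 1 = 15.00.

15.00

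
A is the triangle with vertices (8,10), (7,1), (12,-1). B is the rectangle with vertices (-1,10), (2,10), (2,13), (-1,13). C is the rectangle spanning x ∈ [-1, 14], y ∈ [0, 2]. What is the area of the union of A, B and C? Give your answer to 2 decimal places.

55.26

By inclusion–exclusion:
Individual areas: |A| = 23.5, |B| = 9, |C| = 30.
|A∩B| = 0.
|A∩C| = 7.2399.
|B∩C| = 0 (no overlap).
|A∩B∩C| = 0.
|A ∪ B ∪ C| = 62.5 − 7.2399 + 0 = 55.26.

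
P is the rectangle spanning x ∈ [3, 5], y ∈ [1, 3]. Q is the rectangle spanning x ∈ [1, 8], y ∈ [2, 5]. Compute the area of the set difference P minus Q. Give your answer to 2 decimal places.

|P∩Q|: x∈[3,5], y∈[2,3] → 2·1 = 2.
|P| = 4.
|P ∖ Q| = |P| − |P∩Q| = 4 − 2 = 2.00.

2.00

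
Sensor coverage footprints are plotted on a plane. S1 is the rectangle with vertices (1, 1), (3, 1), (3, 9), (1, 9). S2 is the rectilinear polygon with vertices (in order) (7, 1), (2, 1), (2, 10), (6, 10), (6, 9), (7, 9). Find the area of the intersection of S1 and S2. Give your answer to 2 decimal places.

The intersection is the polygon with vertices (3,9), (3,1), (2,1), (2,9).
By the shoelace formula its area is 8.00.

8.00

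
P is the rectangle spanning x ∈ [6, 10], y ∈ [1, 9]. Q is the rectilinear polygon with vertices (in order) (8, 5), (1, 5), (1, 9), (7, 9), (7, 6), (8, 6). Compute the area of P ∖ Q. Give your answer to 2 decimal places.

27.00

|P| = 32, |P∩Q| = 5.
|P ∖ Q| = |P| − |P∩Q| = 32 − 5 = 27.00.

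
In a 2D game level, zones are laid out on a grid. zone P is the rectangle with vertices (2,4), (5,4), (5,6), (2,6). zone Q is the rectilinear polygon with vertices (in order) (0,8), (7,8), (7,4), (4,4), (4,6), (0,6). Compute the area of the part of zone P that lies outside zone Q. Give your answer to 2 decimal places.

4.00

|zone P| = 6, |zone P∩zone Q| = 2.
|zone P ∖ zone Q| = |zone P| − |zone P∩zone Q| = 6 − 2 = 4.00.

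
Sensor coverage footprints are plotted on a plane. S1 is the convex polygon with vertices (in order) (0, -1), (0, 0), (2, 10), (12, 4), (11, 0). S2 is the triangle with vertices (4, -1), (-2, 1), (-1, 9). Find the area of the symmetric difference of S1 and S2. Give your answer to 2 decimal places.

89.06

|S1| = 83.5, |S2| = 25, |S1∩S2| = 9.7195.
|S1 △ S2| = |S1| + |S2| − 2·|S1∩S2| = 83.5 + 25 − 19.4391 = 89.06.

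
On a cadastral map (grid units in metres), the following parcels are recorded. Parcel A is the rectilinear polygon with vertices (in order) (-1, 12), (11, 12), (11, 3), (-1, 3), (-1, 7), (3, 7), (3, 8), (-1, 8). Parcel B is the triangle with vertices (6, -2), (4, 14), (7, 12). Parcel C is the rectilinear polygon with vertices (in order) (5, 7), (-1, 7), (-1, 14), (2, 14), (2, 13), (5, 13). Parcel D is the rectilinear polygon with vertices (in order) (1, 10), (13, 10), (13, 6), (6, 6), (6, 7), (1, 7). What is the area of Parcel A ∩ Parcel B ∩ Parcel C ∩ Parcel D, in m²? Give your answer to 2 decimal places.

The intersection is the polygon with vertices (5,7), (4.875,7), (4.5,10), (5,10).
By the shoelace formula its area is 0.94.

0.94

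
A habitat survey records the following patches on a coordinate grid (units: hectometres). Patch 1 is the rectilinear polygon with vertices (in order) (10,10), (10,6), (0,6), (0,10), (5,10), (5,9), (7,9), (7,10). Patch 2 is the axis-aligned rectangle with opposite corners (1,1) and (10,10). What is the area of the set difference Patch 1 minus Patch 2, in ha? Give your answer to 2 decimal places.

4.00

|Patch 1| = 38, |Patch 1∩Patch 2| = 34.
|Patch 1 ∖ Patch 2| = |Patch 1| − |Patch 1∩Patch 2| = 38 − 34 = 4.00.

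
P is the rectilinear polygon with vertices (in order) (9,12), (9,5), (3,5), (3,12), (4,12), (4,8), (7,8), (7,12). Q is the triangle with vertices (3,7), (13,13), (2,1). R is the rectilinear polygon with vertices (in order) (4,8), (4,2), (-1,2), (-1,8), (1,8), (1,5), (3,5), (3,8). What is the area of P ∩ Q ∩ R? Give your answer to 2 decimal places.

The intersection is the polygon with vertices (3,5), (3,7), (4,7.6), (4,5).
By the shoelace formula its area is 2.30.

2.30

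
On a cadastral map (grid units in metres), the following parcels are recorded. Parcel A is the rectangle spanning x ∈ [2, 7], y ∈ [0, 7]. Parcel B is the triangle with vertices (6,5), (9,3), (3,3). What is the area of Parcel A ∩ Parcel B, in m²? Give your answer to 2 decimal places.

4.67

The intersection is the polygon with vertices (7,3), (3,3), (6,5), (7,4.333).
By the shoelace formula its area is 4.67.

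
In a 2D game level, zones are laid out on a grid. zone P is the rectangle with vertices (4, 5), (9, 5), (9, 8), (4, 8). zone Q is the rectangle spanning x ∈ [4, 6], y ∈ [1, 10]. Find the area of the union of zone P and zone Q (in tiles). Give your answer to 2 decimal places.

By inclusion–exclusion:
Individual areas: |zone P| = 15, |zone Q| = 18.
|zone P∩zone Q|: x∈[4,6], y∈[5,8] → 2·3 = 6.
|zone P ∪ zone Q| = 33 − 6 = 27.00.

27.00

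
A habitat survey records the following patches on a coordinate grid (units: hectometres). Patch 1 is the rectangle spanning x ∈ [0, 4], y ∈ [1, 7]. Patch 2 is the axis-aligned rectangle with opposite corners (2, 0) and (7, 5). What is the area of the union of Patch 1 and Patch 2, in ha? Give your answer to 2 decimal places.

41.00

By inclusion–exclusion:
Individual areas: |Patch 1| = 24, |Patch 2| = 25.
|Patch 1∩Patch 2|: x∈[2,4], y∈[1,5] → 2·4 = 8.
|Patch 1 ∪ Patch 2| = 49 − 8 = 41.00.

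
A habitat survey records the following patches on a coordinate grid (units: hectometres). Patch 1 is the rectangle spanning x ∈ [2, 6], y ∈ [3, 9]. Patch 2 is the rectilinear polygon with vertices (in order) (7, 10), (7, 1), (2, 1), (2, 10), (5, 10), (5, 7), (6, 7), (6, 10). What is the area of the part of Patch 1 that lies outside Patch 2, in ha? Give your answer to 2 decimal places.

|Patch 1| = 24, |Patch 1∩Patch 2| = 22.
|Patch 1 ∖ Patch 2| = |Patch 1| − |Patch 1∩Patch 2| = 24 − 22 = 2.00.

2.00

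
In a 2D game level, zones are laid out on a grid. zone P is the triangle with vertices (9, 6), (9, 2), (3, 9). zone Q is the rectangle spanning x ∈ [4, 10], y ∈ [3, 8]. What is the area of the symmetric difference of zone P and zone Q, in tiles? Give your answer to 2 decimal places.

|zone P| = 12, |zone Q| = 30, |zone P∩zone Q| = 10.9881.
|zone P △ zone Q| = |zone P| + |zone Q| − 2·|zone P∩zone Q| = 12 + 30 − 21.9762 = 20.02.

20.02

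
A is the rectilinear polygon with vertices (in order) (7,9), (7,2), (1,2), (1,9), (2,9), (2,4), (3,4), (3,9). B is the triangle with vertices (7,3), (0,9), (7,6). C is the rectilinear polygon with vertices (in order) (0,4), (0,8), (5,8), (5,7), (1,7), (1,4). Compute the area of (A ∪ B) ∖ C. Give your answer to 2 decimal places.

|A ∪ B| = 38.2857.
|(A ∪ B) ∩ C| = 3.8571.
|(A ∪ B) ∖ C| = 38.2857 − 3.8571 = 34.43.

34.43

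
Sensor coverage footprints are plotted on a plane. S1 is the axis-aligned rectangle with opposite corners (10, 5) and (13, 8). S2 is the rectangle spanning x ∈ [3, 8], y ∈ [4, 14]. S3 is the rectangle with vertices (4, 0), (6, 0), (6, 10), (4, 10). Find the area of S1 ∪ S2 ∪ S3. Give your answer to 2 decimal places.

By inclusion–exclusion:
Individual areas: |S1| = 9, |S2| = 50, |S3| = 20.
|S1∩S2| = 0 (no overlap).
|S1∩S3| = 0 (no overlap).
|S2∩S3|: x∈[4,6], y∈[4,10] → 2·6 = 12.
|S1∩S2∩S3| = 0.
|S1 ∪ S2 ∪ S3| = 79 − 12 + 0 = 67.00.

67.00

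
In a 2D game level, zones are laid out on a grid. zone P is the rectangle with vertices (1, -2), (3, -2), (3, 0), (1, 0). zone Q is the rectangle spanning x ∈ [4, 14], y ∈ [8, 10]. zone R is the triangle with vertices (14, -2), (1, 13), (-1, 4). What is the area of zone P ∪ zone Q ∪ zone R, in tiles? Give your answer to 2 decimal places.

96.47

By inclusion–exclusion:
Individual areas: |zone P| = 4, |zone Q| = 20, |zone R| = 73.5.
|zone P∩zone Q| = 0 (no overlap).
|zone P∩zone R| = 0.
|zone Q∩zone R| = 1.0256.
|zone P∩zone Q∩zone R| = 0.
|zone P ∪ zone Q ∪ zone R| = 97.5 − 1.0256 + 0 = 96.47.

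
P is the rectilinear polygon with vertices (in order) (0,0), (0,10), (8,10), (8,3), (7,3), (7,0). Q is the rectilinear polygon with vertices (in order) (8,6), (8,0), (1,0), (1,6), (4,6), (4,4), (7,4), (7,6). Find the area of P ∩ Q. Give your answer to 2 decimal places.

33.00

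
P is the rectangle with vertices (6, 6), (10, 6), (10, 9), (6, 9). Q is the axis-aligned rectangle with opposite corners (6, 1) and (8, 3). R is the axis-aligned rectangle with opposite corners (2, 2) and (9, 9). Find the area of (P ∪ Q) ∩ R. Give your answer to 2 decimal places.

11.00

|P ∪ Q| = 16.
|(P ∪ Q) ∩ R| = 11.00.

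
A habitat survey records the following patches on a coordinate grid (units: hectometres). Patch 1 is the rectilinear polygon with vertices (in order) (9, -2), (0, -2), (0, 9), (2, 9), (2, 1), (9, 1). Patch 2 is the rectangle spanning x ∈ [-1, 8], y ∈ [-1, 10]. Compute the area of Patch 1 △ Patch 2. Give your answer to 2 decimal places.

|Patch 1| = 43, |Patch 2| = 99, |Patch 1∩Patch 2| = 32.
|Patch 1 △ Patch 2| = |Patch 1| + |Patch 2| − 2·|Patch 1∩Patch 2| = 43 + 99 − 64 = 78.00.

78.00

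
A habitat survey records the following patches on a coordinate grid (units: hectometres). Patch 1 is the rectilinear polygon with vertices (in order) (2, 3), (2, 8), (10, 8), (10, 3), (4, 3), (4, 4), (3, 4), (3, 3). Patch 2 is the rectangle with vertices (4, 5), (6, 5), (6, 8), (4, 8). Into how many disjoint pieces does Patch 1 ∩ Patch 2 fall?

Patch 1 ∩ Patch 2 is a single connected region.

1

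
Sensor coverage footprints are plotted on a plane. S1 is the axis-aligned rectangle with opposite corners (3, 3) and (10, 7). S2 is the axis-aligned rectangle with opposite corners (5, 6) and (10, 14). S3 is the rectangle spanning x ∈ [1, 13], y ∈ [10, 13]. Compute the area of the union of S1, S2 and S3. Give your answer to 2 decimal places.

By inclusion–exclusion:
Individual areas: |S1| = 28, |S2| = 40, |S3| = 36.
|S1∩S2|: x∈[5,10], y∈[6,7] → 5·1 = 5.
|S1∩S3| = 0 (no overlap).
|S2∩S3|: x∈[5,10], y∈[10,13] → 5·3 = 15.
|S1∩S2∩S3| = 0.
|S1 ∪ S2 ∪ S3| = 104 − 20 + 0 = 84.00.

84.00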